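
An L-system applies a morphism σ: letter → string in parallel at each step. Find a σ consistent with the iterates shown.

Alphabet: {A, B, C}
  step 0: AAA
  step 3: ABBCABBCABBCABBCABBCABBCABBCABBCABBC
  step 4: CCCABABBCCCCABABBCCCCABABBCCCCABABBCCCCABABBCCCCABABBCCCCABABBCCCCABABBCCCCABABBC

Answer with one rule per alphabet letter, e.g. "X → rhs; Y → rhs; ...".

A->CCC, B->AB, C->BC

  step 3 ⇒ step 4: ABBCABBCABBCABBCABBCABBCABBCABBCABBC ⇒ CCC·AB·AB·BC·CCC·AB·AB·BC·CCC·AB·AB·BC·CCC·AB·AB·BC·CCC·AB·AB·BC·CCC·AB·AB·BC·CCC·AB·AB·BC·CCC·AB·AB·BC·CCC·AB·AB·BC
    A ↦ CCC
    B ↦ AB
    C ↦ BC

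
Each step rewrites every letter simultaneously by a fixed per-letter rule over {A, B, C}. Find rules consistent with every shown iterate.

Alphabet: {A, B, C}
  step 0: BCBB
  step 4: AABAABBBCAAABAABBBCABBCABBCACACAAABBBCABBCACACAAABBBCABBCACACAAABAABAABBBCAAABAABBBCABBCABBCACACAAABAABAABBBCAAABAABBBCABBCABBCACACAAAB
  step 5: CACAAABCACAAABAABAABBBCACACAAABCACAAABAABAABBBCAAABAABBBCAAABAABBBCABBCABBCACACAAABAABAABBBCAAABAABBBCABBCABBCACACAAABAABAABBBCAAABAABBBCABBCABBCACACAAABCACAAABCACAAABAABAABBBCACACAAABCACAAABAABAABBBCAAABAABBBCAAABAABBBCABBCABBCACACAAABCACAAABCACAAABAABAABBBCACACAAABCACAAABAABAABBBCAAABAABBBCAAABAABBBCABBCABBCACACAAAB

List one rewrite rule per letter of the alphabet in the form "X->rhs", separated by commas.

A->CA, B->AAB, C->BB

  step 4 ⇒ step 5: AABAABBBCAAABAABBBCABBCABBCACACAAABBBCABBCACACAAABBBCABBCACACAAABAABAABBBCAAABAABBBCABBCABBCACACAAABAABAABBBCAAABAABBBCABBCABBCACACAAAB ⇒ CA·CA·AAB·CA·CA·AAB·AAB·AAB·BB·CA·CA·CA·AAB·CA·CA·AAB·AAB·AAB·BB·CA·AAB·AAB·BB·CA·AAB·AAB·BB·CA·BB·CA·BB·CA·CA·CA·AAB·AAB·AAB·BB·CA·AAB·AAB·BB·CA·BB·CA·BB·CA·CA·CA·AAB·AAB·AAB·BB·CA·AAB·AAB·BB·CA·BB·CA·BB·CA·CA·CA·AAB·CA·CA·AAB·CA·CA·AAB·AAB·AAB·BB·CA·CA·CA·AAB·CA·CA·AAB·AAB·AAB·BB·CA·AAB·AAB·BB·CA·AAB·AAB·BB·CA·BB·CA·BB·CA·CA·CA·AAB·CA·CA·AAB·CA·CA·AAB·AAB·AAB·BB·CA·CA·CA·AAB·CA·CA·AAB·AAB·AAB·BB·CA·AAB·AAB·BB·CA·AAB·AAB·BB·CA·BB·CA·BB·CA·CA·CA·AAB
    A ↦ CA
    B ↦ AAB
    C ↦ BB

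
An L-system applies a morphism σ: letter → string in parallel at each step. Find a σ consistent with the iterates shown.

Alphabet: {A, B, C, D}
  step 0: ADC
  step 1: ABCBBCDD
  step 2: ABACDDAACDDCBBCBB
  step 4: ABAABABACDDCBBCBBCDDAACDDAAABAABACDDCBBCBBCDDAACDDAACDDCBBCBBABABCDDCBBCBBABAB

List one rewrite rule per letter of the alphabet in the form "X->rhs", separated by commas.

  step 1 ⇒ step 2: ABCBBCDD ⇒ AB·A·CDD·A·A·CDD·CBB·CBB
    A ↦ AB
    B ↦ A
    C ↦ CDD
    D ↦ CBB

A->AB, B->A, C->CDD, D->CBB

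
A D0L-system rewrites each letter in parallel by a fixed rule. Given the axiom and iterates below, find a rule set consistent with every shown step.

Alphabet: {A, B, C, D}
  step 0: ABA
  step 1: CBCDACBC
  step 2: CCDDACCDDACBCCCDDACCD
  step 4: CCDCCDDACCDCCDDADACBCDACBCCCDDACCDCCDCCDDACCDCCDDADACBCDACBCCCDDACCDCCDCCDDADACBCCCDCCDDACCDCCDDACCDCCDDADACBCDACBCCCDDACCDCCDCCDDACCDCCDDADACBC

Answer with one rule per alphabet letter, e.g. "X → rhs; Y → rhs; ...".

  step 1 ⇒ step 2: CBCDACBC ⇒ CCD·DA·CCD·DA·CBC·CCD·DA·CCD
    A ↦ CBC
    B ↦ DA
    C ↦ CCD
    D ↦ DA

A->CBC, B->DA, C->CCD, D->DA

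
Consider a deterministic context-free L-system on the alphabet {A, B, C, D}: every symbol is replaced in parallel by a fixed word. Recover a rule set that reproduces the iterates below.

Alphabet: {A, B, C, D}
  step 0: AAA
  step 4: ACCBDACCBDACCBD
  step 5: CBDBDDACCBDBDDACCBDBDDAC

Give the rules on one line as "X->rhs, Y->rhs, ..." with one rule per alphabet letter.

A->C, B->D, C->BD, D->AC

  step 4 ⇒ step 5: ACCBDACCBDACCBD ⇒ C·BD·BD·D·AC·C·BD·BD·D·AC·C·BD·BD·D·AC
    A ↦ C
    B ↦ D
    C ↦ BD
    D ↦ AC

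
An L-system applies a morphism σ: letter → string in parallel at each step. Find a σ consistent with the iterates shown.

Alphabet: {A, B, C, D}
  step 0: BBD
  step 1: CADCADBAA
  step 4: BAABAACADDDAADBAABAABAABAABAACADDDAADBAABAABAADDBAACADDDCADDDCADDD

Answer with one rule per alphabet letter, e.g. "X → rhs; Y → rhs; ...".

  step 0 ⇒ step 1: BBD ⇒ CAD·CAD·BAA
    B ↦ CAD
    D ↦ BAA
    A ↦ D  (constrained at step 1)
    C ↦ AA  (constrained at step 1)

A->D, B->CAD, C->AA, D->BAA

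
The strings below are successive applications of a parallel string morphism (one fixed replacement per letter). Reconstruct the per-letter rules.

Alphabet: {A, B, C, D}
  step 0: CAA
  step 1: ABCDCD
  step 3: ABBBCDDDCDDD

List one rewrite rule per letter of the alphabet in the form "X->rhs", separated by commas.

  step 0 ⇒ step 1: CAA ⇒ AB·CD·CD
    A ↦ CD
    C ↦ AB
    B ↦ D  (constrained at step 1)
    D ↦ B  (constrained at step 1)

A->CD, B->D, C->AB, D->B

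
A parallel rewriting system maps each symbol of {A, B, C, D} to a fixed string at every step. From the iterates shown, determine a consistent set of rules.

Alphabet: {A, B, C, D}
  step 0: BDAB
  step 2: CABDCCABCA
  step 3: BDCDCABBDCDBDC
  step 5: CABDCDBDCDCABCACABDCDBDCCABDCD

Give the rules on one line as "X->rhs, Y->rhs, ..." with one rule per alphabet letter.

  step 2 ⇒ step 3: CABDCCABCA ⇒ B·DC·D·CA·B·B·DC·D·B·DC
    A ↦ DC
    B ↦ D
    C ↦ B
    D ↦ CA

A->DC, B->D, C->B, D->CA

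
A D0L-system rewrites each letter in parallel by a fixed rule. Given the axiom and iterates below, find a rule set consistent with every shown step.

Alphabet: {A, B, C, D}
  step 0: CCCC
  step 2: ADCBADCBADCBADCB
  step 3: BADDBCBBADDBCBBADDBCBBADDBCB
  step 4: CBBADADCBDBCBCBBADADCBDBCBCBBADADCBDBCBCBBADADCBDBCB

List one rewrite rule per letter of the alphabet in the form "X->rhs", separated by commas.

  step 3 ⇒ step 4: BADDBCBBADDBCBBADDBCBBADDBCB ⇒ CB·B·AD·AD·CB·DB·CB·CB·B·AD·AD·CB·DB·CB·CB·B·AD·AD·CB·DB·CB·CB·B·AD·AD·CB·DB·CB
    A ↦ B
    B ↦ CB
    C ↦ DB
    D ↦ AD

A->B, B->CB, C->DB, D->AD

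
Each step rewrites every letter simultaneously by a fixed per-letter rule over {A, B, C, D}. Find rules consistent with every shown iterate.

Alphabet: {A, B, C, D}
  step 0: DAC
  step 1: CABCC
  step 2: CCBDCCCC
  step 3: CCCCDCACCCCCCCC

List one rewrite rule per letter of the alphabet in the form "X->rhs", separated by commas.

A->B, B->D, C->CC, D->CA

  step 2 ⇒ step 3: CCBDCCCC ⇒ CC·CC·D·CA·CC·CC·CC·CC
    B ↦ D
    C ↦ CC
    D ↦ CA
  step 0 ⇒ step 1: DAC ⇒ CA·B·CC
    A ↦ B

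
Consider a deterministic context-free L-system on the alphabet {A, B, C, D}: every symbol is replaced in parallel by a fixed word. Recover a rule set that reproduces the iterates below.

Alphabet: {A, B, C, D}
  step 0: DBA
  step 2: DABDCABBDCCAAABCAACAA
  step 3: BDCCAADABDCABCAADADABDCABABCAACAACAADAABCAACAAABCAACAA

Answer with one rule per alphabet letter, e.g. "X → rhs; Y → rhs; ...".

  step 2 ⇒ step 3: DABDCABBDCCAAABCAACAA ⇒ BDC·CAA·DA·BDC·AB·CAA·DA·DA·BDC·AB·AB·CAA·CAA·CAA·DA·AB·CAA·CAA·AB·CAA·CAA
    A ↦ CAA
    B ↦ DA
    C ↦ AB
    D ↦ BDC

A->CAA, B->DA, C->AB, D->BDC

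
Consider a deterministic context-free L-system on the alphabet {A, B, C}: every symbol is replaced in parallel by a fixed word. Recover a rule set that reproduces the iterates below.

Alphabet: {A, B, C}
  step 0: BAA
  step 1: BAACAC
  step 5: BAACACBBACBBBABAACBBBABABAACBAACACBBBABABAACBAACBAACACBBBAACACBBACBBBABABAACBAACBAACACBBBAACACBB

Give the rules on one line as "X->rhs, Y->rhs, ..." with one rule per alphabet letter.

A->AC, B->BA, C->BB

  step 0 ⇒ step 1: BAA ⇒ BA·AC·AC
    A ↦ AC
    B ↦ BA
    C ↦ BB  (constrained at step 1)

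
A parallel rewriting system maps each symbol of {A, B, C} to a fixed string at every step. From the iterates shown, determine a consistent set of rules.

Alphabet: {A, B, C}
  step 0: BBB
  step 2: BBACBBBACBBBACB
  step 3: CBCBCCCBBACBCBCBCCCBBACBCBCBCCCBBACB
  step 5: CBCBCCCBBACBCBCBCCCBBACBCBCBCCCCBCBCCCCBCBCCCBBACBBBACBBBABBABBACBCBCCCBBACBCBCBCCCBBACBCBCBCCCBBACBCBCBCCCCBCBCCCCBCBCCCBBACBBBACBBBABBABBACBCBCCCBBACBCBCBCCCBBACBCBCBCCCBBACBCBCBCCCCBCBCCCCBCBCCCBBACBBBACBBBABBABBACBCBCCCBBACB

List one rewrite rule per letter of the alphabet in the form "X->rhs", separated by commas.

  step 2 ⇒ step 3: BBACBBBACBBBACB ⇒ CB·CB·CCC·BBA·CB·CB·CB·CCC·BBA·CB·CB·CB·CCC·BBA·CB
    A ↦ CCC
    B ↦ CB
    C ↦ BBA

A->CCC, B->CB, C->BBA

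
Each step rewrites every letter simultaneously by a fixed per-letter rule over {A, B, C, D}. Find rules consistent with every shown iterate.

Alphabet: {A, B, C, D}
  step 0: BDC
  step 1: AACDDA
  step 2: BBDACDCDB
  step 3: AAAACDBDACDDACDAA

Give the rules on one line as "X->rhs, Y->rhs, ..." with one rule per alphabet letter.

  step 2 ⇒ step 3: BBDACDCDB ⇒ AA·AA·CD·B·DA·CD·DA·CD·AA
    A ↦ B
    B ↦ AA
    C ↦ DA
    D ↦ CD

A->B, B->AA, C->DA, D->CD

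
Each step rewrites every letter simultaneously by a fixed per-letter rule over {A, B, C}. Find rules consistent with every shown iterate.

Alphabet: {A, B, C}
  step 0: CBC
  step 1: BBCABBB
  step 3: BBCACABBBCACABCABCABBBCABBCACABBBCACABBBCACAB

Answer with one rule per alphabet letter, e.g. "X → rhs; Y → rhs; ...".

  step 0 ⇒ step 1: CBC ⇒ BB·CAB·BB
    B ↦ CAB
    C ↦ BB
    A ↦ CA  (constrained at step 1)

A->CA, B->CAB, C->BB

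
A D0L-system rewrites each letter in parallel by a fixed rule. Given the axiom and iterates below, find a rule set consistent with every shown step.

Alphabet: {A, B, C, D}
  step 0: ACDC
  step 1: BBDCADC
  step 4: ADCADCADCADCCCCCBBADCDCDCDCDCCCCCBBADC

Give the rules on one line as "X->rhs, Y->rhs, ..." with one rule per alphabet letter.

A->BB, B->CC, C->DC, D->A

  step 0 ⇒ step 1: ACDC ⇒ BB·DC·A·DC
    A ↦ BB
    C ↦ DC
    D ↦ A
    B ↦ CC  (constrained at step 1)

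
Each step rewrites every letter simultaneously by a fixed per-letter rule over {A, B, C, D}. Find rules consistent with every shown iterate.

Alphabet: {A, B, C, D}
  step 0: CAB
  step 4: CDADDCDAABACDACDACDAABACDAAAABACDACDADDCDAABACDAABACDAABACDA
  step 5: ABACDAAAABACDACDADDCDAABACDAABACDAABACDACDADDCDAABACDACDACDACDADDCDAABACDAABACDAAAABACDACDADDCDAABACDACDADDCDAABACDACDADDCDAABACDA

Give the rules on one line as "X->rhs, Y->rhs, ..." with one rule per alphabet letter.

A->CDA, B->DD, C->AB, D->A

  step 4 ⇒ step 5: CDADDCDAABACDACDACDAABACDAAAABACDACDADDCDAABACDAABACDAABACDA ⇒ AB·A·CDA·A·A·AB·A·CDA·CDA·DD·CDA·AB·A·CDA·AB·A·CDA·AB·A·CDA·CDA·DD·CDA·AB·A·CDA·CDA·CDA·CDA·DD·CDA·AB·A·CDA·AB·A·CDA·A·A·AB·A·CDA·CDA·DD·CDA·AB·A·CDA·CDA·DD·CDA·AB·A·CDA·CDA·DD·CDA·AB·A·CDA
    A ↦ CDA
    B ↦ DD
    C ↦ AB
    D ↦ A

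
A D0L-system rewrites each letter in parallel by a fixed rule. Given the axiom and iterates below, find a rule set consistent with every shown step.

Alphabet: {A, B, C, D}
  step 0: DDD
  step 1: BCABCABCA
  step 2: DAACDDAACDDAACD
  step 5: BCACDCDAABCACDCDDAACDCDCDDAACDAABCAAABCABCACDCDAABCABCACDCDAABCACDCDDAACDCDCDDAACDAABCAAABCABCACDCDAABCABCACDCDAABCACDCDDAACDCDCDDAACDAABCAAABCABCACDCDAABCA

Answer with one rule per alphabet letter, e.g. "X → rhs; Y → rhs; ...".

A->CD, B->D, C->AA, D->BCA

  step 1 ⇒ step 2: BCABCABCA ⇒ D·AA·CD·D·AA·CD·D·AA·CD
    A ↦ CD
    B ↦ D
    C ↦ AA
  step 0 ⇒ step 1: DDD ⇒ BCA·BCA·BCA
    D ↦ BCA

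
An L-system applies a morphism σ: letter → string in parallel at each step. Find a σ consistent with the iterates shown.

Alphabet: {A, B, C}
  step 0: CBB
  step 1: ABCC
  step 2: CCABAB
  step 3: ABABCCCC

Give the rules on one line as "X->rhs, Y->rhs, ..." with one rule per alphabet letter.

  step 2 ⇒ step 3: CCABAB ⇒ AB·AB·C·C·C·C
    A ↦ C
    B ↦ C
    C ↦ AB

A->C, B->C, C->AB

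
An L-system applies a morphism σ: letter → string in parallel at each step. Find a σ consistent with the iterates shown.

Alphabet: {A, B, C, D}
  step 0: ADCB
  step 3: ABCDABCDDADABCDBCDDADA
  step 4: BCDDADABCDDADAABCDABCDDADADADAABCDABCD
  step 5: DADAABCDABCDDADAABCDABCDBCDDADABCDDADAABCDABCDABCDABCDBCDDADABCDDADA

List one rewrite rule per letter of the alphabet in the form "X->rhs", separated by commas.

A->BCD, B->DA, C->D, D->A

  step 4 ⇒ step 5: BCDDADABCDDADAABCDABCDDADADADAABCDABCD ⇒ DA·D·A·A·BCD·A·BCD·DA·D·A·A·BCD·A·BCD·BCD·DA·D·A·BCD·DA·D·A·A·BCD·A·BCD·A·BCD·A·BCD·BCD·DA·D·A·BCD·DA·D·A
    A ↦ BCD
    B ↦ DA
    C ↦ D
    D ↦ A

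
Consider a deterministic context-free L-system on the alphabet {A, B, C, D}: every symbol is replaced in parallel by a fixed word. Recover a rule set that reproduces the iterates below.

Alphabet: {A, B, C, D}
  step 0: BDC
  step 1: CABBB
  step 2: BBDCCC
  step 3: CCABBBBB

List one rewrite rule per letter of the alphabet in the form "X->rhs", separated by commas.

A->BD, B->C, C->B, D->ABB

  step 2 ⇒ step 3: BBDCCC ⇒ C·C·ABB·B·B·B
    B ↦ C
    C ↦ B
    D ↦ ABB
  step 1 ⇒ step 2: CABBB ⇒ B·BD·C·C·C
    A ↦ BD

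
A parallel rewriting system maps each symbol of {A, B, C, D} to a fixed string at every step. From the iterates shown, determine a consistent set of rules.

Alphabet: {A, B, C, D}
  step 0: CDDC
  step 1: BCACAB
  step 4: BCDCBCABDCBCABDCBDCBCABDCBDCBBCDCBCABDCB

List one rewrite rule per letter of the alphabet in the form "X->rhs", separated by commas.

A->C, B->DCB, C->B, D->CA

  step 0 ⇒ step 1: CDDC ⇒ B·CA·CA·B
    C ↦ B
    D ↦ CA
    A ↦ C  (constrained at step 1)
    B ↦ DCB  (constrained at step 1)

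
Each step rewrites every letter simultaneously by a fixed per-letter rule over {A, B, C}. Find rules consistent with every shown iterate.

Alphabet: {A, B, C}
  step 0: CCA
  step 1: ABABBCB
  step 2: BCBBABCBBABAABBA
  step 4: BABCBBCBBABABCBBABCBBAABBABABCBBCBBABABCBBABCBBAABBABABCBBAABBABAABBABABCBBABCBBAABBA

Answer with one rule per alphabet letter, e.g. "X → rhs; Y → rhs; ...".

  step 1 ⇒ step 2: ABABBCB ⇒ BCB·BA·BCB·BA·BA·AB·BA
    A ↦ BCB
    B ↦ BA
    C ↦ AB

A->BCB, B->BA, C->AB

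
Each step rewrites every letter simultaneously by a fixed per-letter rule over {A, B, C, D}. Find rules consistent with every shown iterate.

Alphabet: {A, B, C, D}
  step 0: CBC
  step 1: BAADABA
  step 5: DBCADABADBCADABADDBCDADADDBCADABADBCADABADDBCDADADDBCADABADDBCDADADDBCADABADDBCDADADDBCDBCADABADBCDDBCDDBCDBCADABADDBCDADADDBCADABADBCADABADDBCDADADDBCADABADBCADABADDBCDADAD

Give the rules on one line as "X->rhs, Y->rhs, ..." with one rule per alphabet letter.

A->D, B->ADA, C->BA, D->DBC

  step 0 ⇒ step 1: CBC ⇒ BA·ADA·BA
    B ↦ ADA
    C ↦ BA
    A ↦ D  (constrained at step 1)
    D ↦ DBC  (constrained at step 1)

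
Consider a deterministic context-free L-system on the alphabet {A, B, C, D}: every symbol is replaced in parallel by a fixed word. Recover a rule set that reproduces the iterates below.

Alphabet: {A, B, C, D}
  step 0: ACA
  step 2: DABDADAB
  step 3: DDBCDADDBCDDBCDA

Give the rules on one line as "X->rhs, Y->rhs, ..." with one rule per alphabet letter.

A->BC, B->DA, C->B, D->DD

  step 2 ⇒ step 3: DABDADAB ⇒ DD·BC·DA·DD·BC·DD·BC·DA
    A ↦ BC
    B ↦ DA
    D ↦ DD
    C ↦ B  (constrained at step 0)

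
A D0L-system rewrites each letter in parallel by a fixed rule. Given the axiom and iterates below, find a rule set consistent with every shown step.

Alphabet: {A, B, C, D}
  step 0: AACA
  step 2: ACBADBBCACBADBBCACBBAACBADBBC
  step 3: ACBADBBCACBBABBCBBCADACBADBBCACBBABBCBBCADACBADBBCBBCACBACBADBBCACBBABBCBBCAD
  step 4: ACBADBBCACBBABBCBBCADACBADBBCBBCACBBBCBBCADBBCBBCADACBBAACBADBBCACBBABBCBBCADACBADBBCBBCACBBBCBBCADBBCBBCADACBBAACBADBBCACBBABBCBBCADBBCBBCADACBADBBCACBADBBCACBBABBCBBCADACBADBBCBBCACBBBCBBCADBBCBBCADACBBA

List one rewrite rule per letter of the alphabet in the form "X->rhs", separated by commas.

A->ACB, B->BBC, C->AD, D->BA

  step 3 ⇒ step 4: ACBADBBCACBBABBCBBCADACBADBBCACBBABBCBBCADACBADBBCBBCACBACBADBBCACBBABBCBBCAD ⇒ ACB·AD·BBC·ACB·BA·BBC·BBC·AD·ACB·AD·BBC·BBC·ACB·BBC·BBC·AD·BBC·BBC·AD·ACB·BA·ACB·AD·BBC·ACB·BA·BBC·BBC·AD·ACB·AD·BBC·BBC·ACB·BBC·BBC·AD·BBC·BBC·AD·ACB·BA·ACB·AD·BBC·ACB·BA·BBC·BBC·AD·BBC·BBC·AD·ACB·AD·BBC·ACB·AD·BBC·ACB·BA·BBC·BBC·AD·ACB·AD·BBC·BBC·ACB·BBC·BBC·AD·BBC·BBC·AD·ACB·BA
    A ↦ ACB
    B ↦ BBC
    C ↦ AD
    D ↦ BA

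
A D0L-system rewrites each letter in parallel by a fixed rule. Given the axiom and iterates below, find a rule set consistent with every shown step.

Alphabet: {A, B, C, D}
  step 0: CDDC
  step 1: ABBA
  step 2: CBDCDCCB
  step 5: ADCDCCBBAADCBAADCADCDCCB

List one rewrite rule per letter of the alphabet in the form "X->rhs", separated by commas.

  step 1 ⇒ step 2: ABBA ⇒ CB·DC·DC·CB
    A ↦ CB
    B ↦ DC
  step 0 ⇒ step 1: CDDC ⇒ A·B·B·A
    C ↦ A
  step 0 ⇒ step 1: CDDC ⇒ A·B·B·A
    D ↦ B

A->CB, B->DC, C->A, D->B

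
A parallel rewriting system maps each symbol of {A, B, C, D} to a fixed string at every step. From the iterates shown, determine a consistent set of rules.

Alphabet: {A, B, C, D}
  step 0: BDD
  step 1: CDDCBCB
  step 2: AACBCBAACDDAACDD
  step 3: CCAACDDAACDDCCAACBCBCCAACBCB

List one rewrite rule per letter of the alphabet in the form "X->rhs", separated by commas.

  step 2 ⇒ step 3: AACBCBAACDDAACDD ⇒ C·C·AA·CDD·AA·CDD·C·C·AA·CB·CB·C·C·AA·CB·CB
    A ↦ C
    B ↦ CDD
    C ↦ AA
    D ↦ CB

A->C, B->CDD, C->AA, D->CB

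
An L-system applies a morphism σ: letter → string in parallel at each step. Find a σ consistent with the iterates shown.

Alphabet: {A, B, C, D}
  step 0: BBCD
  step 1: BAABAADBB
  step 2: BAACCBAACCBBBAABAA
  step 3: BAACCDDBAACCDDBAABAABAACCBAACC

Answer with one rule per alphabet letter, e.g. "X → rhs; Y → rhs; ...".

A->C, B->BAA, C->D, D->BB

  step 2 ⇒ step 3: BAACCBAACCBBBAABAA ⇒ BAA·C·C·D·D·BAA·C·C·D·D·BAA·BAA·BAA·C·C·BAA·C·C
    A ↦ C
    B ↦ BAA
    C ↦ D
  step 0 ⇒ step 1: BBCD ⇒ BAA·BAA·D·BB
    D ↦ BB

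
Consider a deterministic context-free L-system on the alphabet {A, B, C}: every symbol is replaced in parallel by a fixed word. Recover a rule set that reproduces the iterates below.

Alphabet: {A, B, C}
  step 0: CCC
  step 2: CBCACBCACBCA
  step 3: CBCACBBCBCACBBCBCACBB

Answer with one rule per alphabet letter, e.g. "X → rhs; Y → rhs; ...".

A->B, B->CA, C->CB

  step 2 ⇒ step 3: CBCACBCACBCA ⇒ CB·CA·CB·B·CB·CA·CB·B·CB·CA·CB·B
    A ↦ B
    B ↦ CA
    C ↦ CB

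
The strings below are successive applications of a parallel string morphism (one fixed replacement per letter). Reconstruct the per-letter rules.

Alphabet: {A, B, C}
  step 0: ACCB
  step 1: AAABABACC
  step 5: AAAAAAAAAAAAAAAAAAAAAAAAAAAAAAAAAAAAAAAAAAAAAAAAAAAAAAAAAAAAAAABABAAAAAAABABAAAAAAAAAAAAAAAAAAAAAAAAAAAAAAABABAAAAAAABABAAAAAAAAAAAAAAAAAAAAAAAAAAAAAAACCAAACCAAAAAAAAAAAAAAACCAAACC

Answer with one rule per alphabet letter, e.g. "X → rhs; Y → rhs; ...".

A->AA, B->ACC, C->AB

  step 0 ⇒ step 1: ACCB ⇒ AA·AB·AB·ACC
    A ↦ AA
    B ↦ ACC
    C ↦ AB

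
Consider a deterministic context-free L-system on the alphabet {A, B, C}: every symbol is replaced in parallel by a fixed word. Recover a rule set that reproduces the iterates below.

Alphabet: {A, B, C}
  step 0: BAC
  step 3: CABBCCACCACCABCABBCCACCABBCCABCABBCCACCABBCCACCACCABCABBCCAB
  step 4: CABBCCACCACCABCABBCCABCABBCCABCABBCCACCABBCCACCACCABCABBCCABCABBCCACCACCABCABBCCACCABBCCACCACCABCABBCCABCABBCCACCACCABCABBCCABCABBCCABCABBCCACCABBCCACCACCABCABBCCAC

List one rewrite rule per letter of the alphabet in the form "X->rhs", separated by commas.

  step 3 ⇒ step 4: CABBCCACCACCABCABBCCACCABBCCABCABBCCACCABBCCACCACCABCABBCCAB ⇒ CAB·BC·CAC·CAC·CAB·CAB·BC·CAB·CAB·BC·CAB·CAB·BC·CAC·CAB·BC·CAC·CAC·CAB·CAB·BC·CAB·CAB·BC·CAC·CAC·CAB·CAB·BC·CAC·CAB·BC·CAC·CAC·CAB·CAB·BC·CAB·CAB·BC·CAC·CAC·CAB·CAB·BC·CAB·CAB·BC·CAB·CAB·BC·CAC·CAB·BC·CAC·CAC·CAB·CAB·BC·CAC
    A ↦ BC
    B ↦ CAC
    C ↦ CAB

A->BC, B->CAC, C->CAB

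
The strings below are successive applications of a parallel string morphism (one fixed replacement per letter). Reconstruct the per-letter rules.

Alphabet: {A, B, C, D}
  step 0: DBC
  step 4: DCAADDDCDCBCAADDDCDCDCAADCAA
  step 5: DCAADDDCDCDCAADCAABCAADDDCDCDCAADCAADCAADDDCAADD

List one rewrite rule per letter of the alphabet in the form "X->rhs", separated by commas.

  step 4 ⇒ step 5: DCAADDDCDCBCAADDDCDCDCAADCAA ⇒ DC·AA·D·D·DC·DC·DC·AA·DC·AA·BC·AA·D·D·DC·DC·DC·AA·DC·AA·DC·AA·D·D·DC·AA·D·D
    A ↦ D
    B ↦ BC
    C ↦ AA
    D ↦ DC

A->D, B->BC, C->AA, D->DC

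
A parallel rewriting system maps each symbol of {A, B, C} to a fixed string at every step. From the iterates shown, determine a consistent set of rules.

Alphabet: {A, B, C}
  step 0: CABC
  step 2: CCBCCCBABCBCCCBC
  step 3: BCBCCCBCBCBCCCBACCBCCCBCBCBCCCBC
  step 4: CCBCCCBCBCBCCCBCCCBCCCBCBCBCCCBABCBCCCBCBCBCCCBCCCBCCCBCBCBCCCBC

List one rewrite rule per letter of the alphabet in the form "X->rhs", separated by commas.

  step 3 ⇒ step 4: BCBCCCBCBCBCCCBACCBCCCBCBCBCCCBC ⇒ CC·BC·CC·BC·BC·BC·CC·BC·CC·BC·CC·BC·BC·BC·CC·BA·BC·BC·CC·BC·BC·BC·CC·BC·CC·BC·CC·BC·BC·BC·CC·BC
    A ↦ BA
    B ↦ CC
    C ↦ BC

A->BA, B->CC, C->BC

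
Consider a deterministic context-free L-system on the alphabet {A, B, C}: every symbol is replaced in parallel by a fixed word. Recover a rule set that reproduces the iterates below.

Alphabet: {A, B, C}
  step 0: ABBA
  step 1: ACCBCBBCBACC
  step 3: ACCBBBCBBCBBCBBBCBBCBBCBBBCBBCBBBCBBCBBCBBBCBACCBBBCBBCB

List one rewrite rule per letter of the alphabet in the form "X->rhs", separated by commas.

  step 0 ⇒ step 1: ABBA ⇒ ACC·BCB·BCB·ACC
    A ↦ ACC
    B ↦ BCB
    C ↦ B  (constrained at step 1)

A->ACC, B->BCB, C->B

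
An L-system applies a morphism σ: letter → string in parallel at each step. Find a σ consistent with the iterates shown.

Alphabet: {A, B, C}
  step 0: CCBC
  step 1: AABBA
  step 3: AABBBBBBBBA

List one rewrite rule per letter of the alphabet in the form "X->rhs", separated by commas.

  step 0 ⇒ step 1: CCBC ⇒ A·A·BB·A
    B ↦ BB
    C ↦ A
    A ↦ C  (constrained at step 1)

A->C, B->BB, C->A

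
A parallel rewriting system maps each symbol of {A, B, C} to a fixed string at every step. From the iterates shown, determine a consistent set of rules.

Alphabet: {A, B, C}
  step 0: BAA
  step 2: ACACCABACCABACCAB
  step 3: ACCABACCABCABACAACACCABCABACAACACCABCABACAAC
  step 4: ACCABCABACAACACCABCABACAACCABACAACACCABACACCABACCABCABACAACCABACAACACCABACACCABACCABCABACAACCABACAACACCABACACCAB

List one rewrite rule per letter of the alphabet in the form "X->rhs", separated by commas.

  step 3 ⇒ step 4: ACCABACCABCABACAACACCABCABACAACACCABCABACAAC ⇒ AC·CAB·CAB·AC·AAC·AC·CAB·CAB·AC·AAC·CAB·AC·AAC·AC·CAB·AC·AC·CAB·AC·CAB·CAB·AC·AAC·CAB·AC·AAC·AC·CAB·AC·AC·CAB·AC·CAB·CAB·AC·AAC·CAB·AC·AAC·AC·CAB·AC·AC·CAB
    A ↦ AC
    B ↦ AAC
    C ↦ CAB

A->AC, B->AAC, C->CAB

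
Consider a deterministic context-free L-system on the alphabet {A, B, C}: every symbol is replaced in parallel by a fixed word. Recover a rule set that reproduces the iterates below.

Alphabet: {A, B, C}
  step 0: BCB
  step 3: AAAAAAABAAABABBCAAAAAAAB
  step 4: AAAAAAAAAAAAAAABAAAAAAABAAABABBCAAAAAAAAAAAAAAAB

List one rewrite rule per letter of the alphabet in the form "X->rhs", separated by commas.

A->AA, B->AB, C->BC

  step 3 ⇒ step 4: AAAAAAABAAABABBCAAAAAAAB ⇒ AA·AA·AA·AA·AA·AA·AA·AB·AA·AA·AA·AB·AA·AB·AB·BC·AA·AA·AA·AA·AA·AA·AA·AB
    A ↦ AA
    B ↦ AB
    C ↦ BC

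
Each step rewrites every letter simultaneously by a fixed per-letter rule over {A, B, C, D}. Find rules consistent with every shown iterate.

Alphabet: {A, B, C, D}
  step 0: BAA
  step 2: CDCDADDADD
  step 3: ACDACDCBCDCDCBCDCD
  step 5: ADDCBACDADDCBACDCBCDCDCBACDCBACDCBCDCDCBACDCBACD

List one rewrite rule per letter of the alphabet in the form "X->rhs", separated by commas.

  step 2 ⇒ step 3: CDCDADDADD ⇒ A·CD·A·CD·CB·CD·CD·CB·CD·CD
    A ↦ CB
    C ↦ A
    D ↦ CD
    B ↦ DD  (constrained at step 0)

A->CB, B->DD, C->A, D->CD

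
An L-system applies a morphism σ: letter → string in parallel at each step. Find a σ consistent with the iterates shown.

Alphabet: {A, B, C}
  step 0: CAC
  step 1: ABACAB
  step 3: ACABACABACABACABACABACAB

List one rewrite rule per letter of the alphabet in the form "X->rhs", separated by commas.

  step 0 ⇒ step 1: CAC ⇒ AB·AC·AB
    A ↦ AC
    C ↦ AB
    B ↦ AB  (constrained at step 1)

A->AC, B->AB, C->AB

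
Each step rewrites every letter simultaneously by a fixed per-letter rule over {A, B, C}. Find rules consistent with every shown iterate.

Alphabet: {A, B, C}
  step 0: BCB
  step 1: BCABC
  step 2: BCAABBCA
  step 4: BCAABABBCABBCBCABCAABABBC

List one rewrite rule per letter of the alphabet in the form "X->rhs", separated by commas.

A->AB, B->BC, C->A

  step 1 ⇒ step 2: BCABC ⇒ BC·A·AB·BC·A
    A ↦ AB
    B ↦ BC
    C ↦ A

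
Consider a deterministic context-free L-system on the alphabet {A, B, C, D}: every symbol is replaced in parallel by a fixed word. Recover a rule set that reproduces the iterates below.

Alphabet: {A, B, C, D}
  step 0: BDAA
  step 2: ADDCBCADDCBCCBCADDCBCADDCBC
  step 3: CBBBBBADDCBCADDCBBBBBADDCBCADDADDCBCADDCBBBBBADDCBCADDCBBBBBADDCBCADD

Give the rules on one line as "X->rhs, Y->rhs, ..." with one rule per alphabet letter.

A->CB, B->CBC, C->ADD, D->BB

  step 2 ⇒ step 3: ADDCBCADDCBCCBCADDCBCADDCBC ⇒ CB·BB·BB·ADD·CBC·ADD·CB·BB·BB·ADD·CBC·ADD·ADD·CBC·ADD·CB·BB·BB·ADD·CBC·ADD·CB·BB·BB·ADD·CBC·ADD
    A ↦ CB
    B ↦ CBC
    C ↦ ADD
    D ↦ BB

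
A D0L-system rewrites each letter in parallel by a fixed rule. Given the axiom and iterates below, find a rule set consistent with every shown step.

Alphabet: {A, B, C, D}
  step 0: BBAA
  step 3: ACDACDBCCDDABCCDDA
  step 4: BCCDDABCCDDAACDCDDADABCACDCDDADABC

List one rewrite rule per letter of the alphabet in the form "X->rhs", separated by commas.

  step 3 ⇒ step 4: ACDACDBCCDDABCCDDA ⇒ BC·CD·DA·BC·CD·DA·A·CD·CD·DA·DA·BC·A·CD·CD·DA·DA·BC
    A ↦ BC
    B ↦ A
    C ↦ CD
    D ↦ DA

A->BC, B->A, C->CD, D->DA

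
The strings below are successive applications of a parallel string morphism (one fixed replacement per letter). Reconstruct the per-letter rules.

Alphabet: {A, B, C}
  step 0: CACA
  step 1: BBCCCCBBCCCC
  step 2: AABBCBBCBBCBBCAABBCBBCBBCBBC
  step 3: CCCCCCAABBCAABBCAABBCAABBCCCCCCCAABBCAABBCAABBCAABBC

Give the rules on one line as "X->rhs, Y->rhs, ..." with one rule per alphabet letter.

A->CCC, B->A, C->BBC

  step 2 ⇒ step 3: AABBCBBCBBCBBCAABBCBBCBBCBBC ⇒ CCC·CCC·A·A·BBC·A·A·BBC·A·A·BBC·A·A·BBC·CCC·CCC·A·A·BBC·A·A·BBC·A·A·BBC·A·A·BBC
    A ↦ CCC
    B ↦ A
    C ↦ BBC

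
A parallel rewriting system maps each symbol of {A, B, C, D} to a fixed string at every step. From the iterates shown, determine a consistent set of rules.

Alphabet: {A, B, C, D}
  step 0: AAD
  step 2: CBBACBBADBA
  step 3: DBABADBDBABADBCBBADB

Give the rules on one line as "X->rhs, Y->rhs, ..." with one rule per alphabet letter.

  step 2 ⇒ step 3: CBBACBBADBA ⇒ D·BA·BA·DB·D·BA·BA·DB·CB·BA·DB
    A ↦ DB
    B ↦ BA
    C ↦ D
    D ↦ CB

A->DB, B->BA, C->D, D->CB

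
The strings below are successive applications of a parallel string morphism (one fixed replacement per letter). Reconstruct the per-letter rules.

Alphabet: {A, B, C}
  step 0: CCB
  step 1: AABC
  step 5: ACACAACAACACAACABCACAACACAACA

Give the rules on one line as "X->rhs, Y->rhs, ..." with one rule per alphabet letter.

  step 0 ⇒ step 1: CCB ⇒ A·A·BC
    B ↦ BC
    C ↦ A
    A ↦ CA  (constrained at step 1)

A->CA, B->BC, C->A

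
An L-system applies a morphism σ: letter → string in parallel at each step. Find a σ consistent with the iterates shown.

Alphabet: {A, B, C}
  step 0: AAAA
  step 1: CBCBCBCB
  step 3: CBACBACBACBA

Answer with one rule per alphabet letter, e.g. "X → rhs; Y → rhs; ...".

  step 0 ⇒ step 1: AAAA ⇒ CB·CB·CB·CB
    A ↦ CB
    B ↦ C  (constrained at step 1)
    C ↦ A  (constrained at step 1)

A->CB, B->C, C->A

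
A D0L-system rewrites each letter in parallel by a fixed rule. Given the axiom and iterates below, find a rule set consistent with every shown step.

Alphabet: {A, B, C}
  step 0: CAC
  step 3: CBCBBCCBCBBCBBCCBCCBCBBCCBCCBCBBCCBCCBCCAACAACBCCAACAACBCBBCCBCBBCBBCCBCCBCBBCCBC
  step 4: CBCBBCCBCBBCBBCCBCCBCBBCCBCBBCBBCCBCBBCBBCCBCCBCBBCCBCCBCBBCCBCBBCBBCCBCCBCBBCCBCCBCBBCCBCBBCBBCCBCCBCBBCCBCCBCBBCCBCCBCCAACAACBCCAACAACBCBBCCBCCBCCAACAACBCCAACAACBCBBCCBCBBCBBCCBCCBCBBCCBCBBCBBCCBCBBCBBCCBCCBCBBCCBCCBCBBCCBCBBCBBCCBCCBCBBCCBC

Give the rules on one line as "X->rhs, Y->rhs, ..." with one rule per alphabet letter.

  step 3 ⇒ step 4: CBCBBCCBCBBCBBCCBCCBCBBCCBCCBCBBCCBCCBCCAACAACBCCAACAACBCBBCCBCBBCBBCCBCCBCBBCCBC ⇒ CBC·BBC·CBC·BBC·BBC·CBC·CBC·BBC·CBC·BBC·BBC·CBC·BBC·BBC·CBC·CBC·BBC·CBC·CBC·BBC·CBC·BBC·BBC·CBC·CBC·BBC·CBC·CBC·BBC·CBC·BBC·BBC·CBC·CBC·BBC·CBC·CBC·BBC·CBC·CBC·CAA·CAA·CBC·CAA·CAA·CBC·BBC·CBC·CBC·CAA·CAA·CBC·CAA·CAA·CBC·BBC·CBC·BBC·BBC·CBC·CBC·BBC·CBC·BBC·BBC·CBC·BBC·BBC·CBC·CBC·BBC·CBC·CBC·BBC·CBC·BBC·BBC·CBC·CBC·BBC·CBC
    A ↦ CAA
    B ↦ BBC
    C ↦ CBC

A->CAA, B->BBC, C->CBC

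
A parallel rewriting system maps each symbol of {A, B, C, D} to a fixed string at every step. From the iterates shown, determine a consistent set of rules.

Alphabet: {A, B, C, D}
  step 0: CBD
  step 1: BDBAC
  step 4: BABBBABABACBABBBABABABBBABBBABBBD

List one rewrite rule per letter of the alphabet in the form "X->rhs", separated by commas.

  step 0 ⇒ step 1: CBD ⇒ BD·BA·C
    B ↦ BA
    C ↦ BD
    D ↦ C
    A ↦ BB  (constrained at step 1)

A->BB, B->BA, C->BD, D->C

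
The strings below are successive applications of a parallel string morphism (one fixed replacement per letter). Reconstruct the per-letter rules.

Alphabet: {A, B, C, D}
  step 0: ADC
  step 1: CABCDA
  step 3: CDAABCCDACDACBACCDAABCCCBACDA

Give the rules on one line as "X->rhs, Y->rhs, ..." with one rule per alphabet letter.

A->C, B->CBA, C->CDA, D->AB

  step 0 ⇒ step 1: ADC ⇒ C·AB·CDA
    A ↦ C
    C ↦ CDA
    D ↦ AB
    B ↦ CBA  (constrained at step 1)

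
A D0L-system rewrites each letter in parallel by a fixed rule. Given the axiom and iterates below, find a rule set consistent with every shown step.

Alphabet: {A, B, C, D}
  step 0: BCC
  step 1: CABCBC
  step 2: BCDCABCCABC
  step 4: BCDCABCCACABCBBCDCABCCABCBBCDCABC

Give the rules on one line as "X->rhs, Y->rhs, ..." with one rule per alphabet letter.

  step 1 ⇒ step 2: CABCBC ⇒ BC·D·CA·BC·CA·BC
    A ↦ D
    B ↦ CA
    C ↦ BC
    D ↦ B  (constrained at step 2)

A->D, B->CA, C->BC, D->B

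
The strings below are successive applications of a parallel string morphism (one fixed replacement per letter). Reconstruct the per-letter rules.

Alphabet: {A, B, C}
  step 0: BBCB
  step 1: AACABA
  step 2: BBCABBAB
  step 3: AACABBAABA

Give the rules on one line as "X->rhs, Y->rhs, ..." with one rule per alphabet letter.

A->B, B->A, C->CAB

  step 2 ⇒ step 3: BBCABBAB ⇒ A·A·CAB·B·A·A·B·A
    A ↦ B
    B ↦ A
    C ↦ CAB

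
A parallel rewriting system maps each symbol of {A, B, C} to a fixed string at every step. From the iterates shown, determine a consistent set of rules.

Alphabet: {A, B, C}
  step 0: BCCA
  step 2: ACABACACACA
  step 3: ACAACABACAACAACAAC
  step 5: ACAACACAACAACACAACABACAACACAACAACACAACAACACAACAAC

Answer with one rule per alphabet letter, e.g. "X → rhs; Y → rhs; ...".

A->AC, B->AB, C->A

  step 2 ⇒ step 3: ACABACACACA ⇒ AC·A·AC·AB·AC·A·AC·A·AC·A·AC
    A ↦ AC
    B ↦ AB
    C ↦ A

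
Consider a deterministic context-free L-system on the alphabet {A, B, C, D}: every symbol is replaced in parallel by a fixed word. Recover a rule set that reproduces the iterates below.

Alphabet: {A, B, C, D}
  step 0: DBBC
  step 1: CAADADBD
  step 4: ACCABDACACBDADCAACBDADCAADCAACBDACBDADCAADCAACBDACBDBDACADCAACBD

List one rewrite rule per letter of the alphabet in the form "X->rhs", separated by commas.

A->AC, B->AD, C->BD, D->CA

  step 0 ⇒ step 1: DBBC ⇒ CA·AD·AD·BD
    B ↦ AD
    C ↦ BD
    D ↦ CA
    A ↦ AC  (constrained at step 1)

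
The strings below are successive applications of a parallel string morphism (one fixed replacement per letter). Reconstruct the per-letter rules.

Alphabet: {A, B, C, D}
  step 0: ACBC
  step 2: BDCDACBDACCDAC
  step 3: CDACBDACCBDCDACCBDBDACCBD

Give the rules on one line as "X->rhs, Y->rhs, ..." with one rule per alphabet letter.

  step 2 ⇒ step 3: BDCDACBDACCDAC ⇒ CD·AC·BD·AC·C·BD·CD·AC·C·BD·BD·AC·C·BD
    A ↦ C
    B ↦ CD
    C ↦ BD
    D ↦ AC

A->C, B->CD, C->BD, D->AC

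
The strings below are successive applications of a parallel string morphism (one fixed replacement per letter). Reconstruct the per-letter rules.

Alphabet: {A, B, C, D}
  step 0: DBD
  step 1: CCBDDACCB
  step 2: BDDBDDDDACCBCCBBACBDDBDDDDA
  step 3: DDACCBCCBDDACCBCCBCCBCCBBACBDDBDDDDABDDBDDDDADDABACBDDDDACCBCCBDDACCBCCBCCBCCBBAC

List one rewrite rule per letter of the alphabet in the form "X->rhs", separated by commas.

A->BAC, B->DDA, C->BDD, D->CCB

  step 2 ⇒ step 3: BDDBDDDDACCBCCBBACBDDBDDDDA ⇒ DDA·CCB·CCB·DDA·CCB·CCB·CCB·CCB·BAC·BDD·BDD·DDA·BDD·BDD·DDA·DDA·BAC·BDD·DDA·CCB·CCB·DDA·CCB·CCB·CCB·CCB·BAC
    A ↦ BAC
    B ↦ DDA
    C ↦ BDD
    D ↦ CCB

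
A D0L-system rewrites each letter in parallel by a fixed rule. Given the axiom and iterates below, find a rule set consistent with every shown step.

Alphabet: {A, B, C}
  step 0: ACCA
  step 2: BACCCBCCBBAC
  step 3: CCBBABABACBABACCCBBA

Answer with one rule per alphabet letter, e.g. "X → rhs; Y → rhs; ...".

A->CB, B->C, C->BA

  step 2 ⇒ step 3: BACCCBCCBBAC ⇒ C·CB·BA·BA·BA·C·BA·BA·C·C·CB·BA
    A ↦ CB
    B ↦ C
    C ↦ BA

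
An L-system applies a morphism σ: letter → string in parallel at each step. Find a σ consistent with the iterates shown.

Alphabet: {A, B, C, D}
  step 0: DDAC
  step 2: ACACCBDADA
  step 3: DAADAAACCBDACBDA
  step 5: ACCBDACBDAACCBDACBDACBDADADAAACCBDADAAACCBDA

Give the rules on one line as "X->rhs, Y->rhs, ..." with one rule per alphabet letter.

A->DA, B->C, C->A, D->CB

  step 2 ⇒ step 3: ACACCBDADA ⇒ DA·A·DA·A·A·C·CB·DA·CB·DA
    A ↦ DA
    B ↦ C
    C ↦ A
    D ↦ CB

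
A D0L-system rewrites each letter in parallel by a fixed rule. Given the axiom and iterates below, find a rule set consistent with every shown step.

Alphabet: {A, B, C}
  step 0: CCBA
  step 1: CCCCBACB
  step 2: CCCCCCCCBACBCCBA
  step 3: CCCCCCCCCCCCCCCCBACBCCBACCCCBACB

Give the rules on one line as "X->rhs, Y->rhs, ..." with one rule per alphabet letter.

  step 2 ⇒ step 3: CCCCCCCCBACBCCBA ⇒ CC·CC·CC·CC·CC·CC·CC·CC·BA·CB·CC·BA·CC·CC·BA·CB
    A ↦ CB
    B ↦ BA
    C ↦ CC

A->CB, B->BA, C->CC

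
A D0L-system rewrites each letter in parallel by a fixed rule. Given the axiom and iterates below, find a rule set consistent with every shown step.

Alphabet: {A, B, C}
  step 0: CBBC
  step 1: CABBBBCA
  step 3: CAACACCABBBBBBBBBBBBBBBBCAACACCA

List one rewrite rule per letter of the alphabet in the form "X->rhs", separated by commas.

  step 0 ⇒ step 1: CBBC ⇒ CA·BB·BB·CA
    B ↦ BB
    C ↦ CA
    A ↦ AC  (constrained at step 1)

A->AC, B->BB, C->CA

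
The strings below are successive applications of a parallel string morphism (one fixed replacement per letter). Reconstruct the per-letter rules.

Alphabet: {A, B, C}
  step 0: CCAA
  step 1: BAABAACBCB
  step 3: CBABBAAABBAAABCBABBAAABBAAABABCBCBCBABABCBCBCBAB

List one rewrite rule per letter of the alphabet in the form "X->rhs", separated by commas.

A->CB, B->AB, C->BAA

  step 0 ⇒ step 1: CCAA ⇒ BAA·BAA·CB·CB
    A ↦ CB
    C ↦ BAA
    B ↦ AB  (constrained at step 1)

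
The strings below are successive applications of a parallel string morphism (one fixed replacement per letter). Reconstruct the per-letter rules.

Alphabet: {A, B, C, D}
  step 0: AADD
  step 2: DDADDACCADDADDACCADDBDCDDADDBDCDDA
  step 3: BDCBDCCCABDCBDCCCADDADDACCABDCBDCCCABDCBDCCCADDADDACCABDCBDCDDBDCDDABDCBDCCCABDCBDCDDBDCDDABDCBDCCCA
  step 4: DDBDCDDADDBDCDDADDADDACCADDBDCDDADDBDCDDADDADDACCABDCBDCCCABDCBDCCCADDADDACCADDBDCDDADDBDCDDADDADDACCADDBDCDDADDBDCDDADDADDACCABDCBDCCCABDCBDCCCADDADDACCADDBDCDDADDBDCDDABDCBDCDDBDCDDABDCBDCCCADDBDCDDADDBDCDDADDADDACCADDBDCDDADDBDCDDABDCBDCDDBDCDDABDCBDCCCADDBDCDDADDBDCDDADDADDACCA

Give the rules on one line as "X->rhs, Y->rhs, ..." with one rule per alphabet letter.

  step 3 ⇒ step 4: BDCBDCCCABDCBDCCCADDADDACCABDCBDCCCABDCBDCCCADDADDACCABDCBDCDDBDCDDABDCBDCCCABDCBDCDDBDCDDABDCBDCCCA ⇒ DD·BDC·DDA·DD·BDC·DDA·DDA·DDA·CCA·DD·BDC·DDA·DD·BDC·DDA·DDA·DDA·CCA·BDC·BDC·CCA·BDC·BDC·CCA·DDA·DDA·CCA·DD·BDC·DDA·DD·BDC·DDA·DDA·DDA·CCA·DD·BDC·DDA·DD·BDC·DDA·DDA·DDA·CCA·BDC·BDC·CCA·BDC·BDC·CCA·DDA·DDA·CCA·DD·BDC·DDA·DD·BDC·DDA·BDC·BDC·DD·BDC·DDA·BDC·BDC·CCA·DD·BDC·DDA·DD·BDC·DDA·DDA·DDA·CCA·DD·BDC·DDA·DD·BDC·DDA·BDC·BDC·DD·BDC·DDA·BDC·BDC·CCA·DD·BDC·DDA·DD·BDC·DDA·DDA·DDA·CCA
    A ↦ CCA
    B ↦ DD
    C ↦ DDA
    D ↦ BDC

A->CCA, B->DD, C->DDA, D->BDC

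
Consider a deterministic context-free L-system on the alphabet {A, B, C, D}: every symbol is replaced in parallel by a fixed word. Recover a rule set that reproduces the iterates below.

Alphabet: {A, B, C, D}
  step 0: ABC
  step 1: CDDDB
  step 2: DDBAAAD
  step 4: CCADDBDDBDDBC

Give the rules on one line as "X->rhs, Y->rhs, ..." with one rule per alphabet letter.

A->C, B->D, C->DDB, D->A

  step 1 ⇒ step 2: CDDDB ⇒ DDB·A·A·A·D
    B ↦ D
    C ↦ DDB
    D ↦ A
  step 0 ⇒ step 1: ABC ⇒ C·D·DDB
    A ↦ C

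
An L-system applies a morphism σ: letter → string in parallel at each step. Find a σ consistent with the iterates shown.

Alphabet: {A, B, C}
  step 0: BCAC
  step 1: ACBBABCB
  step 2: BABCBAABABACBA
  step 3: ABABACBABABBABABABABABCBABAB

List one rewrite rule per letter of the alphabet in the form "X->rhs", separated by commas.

A->BAB, B->A, C->CB

  step 2 ⇒ step 3: BABCBAABABACBA ⇒ A·BAB·A·CB·A·BAB·BAB·A·BAB·A·BAB·CB·A·BAB
    A ↦ BAB
    B ↦ A
    C ↦ CB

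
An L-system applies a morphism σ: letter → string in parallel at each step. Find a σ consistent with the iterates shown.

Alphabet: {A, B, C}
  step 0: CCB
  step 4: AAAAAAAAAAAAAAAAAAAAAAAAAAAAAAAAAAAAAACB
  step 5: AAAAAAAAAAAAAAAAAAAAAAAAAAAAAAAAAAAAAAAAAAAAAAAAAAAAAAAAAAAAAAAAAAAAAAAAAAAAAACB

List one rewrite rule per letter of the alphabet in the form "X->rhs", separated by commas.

A->AA, B->ACB, C->A

  step 4 ⇒ step 5: AAAAAAAAAAAAAAAAAAAAAAAAAAAAAAAAAAAAAACB ⇒ AA·AA·AA·AA·AA·AA·AA·AA·AA·AA·AA·AA·AA·AA·AA·AA·AA·AA·AA·AA·AA·AA·AA·AA·AA·AA·AA·AA·AA·AA·AA·AA·AA·AA·AA·AA·AA·AA·A·ACB
    A ↦ AA
    B ↦ ACB
    C ↦ A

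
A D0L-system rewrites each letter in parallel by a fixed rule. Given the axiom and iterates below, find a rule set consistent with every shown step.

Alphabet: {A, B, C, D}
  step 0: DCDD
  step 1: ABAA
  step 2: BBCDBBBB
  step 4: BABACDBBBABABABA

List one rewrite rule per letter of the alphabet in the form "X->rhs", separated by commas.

  step 1 ⇒ step 2: ABAA ⇒ BB·CD·BB·BB
    A ↦ BB
    B ↦ CD
  step 0 ⇒ step 1: DCDD ⇒ A·B·A·A
    C ↦ B
  step 0 ⇒ step 1: DCDD ⇒ A·B·A·A
    D ↦ A

A->BB, B->CD, C->B, D->A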